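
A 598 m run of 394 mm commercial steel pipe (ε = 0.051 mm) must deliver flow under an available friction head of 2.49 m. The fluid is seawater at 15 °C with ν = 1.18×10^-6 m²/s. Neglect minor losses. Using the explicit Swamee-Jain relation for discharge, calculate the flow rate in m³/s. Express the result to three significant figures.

Swamee-Jain (Type II): Q = -0.965·√(gD⁵h_f/L)·ln[ε/(3.7D) + √(3.17ν²L/(gD³h_f))]
√(gD⁵h_f/L) = √(9.81·0.394⁵·2.49/598) = 0.01969
ε/(3.7D) = 3.50×10^-5; √(3.17ν²L/(gD³h_f)) = 4.20×10^-5
Q = -0.965·0.01969·ln(7.702×10^-5) = 0.1800 m³/s
Check: V = 1.48 m/s, Re = 4.93×10^5, f = 0.01482, h_f = 2.50 m ≈ 2.49 m ✓

Q ≈ 0.180 m³/s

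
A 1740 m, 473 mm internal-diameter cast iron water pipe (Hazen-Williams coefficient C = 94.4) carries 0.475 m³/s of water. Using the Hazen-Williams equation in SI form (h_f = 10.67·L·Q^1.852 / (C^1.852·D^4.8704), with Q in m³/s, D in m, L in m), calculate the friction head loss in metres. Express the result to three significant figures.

h_f = 10.67·1740·0.475^1.852 / (94.4^1.852·0.473^4.8704) = 39.43 m

h_f ≈ 39.4 m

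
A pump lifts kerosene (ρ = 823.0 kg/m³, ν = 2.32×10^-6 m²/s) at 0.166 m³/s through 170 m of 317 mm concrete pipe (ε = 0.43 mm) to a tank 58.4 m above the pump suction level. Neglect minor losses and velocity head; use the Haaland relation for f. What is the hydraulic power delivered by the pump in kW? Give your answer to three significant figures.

P_hyd ≈ 81.8 kW

V = 4Q/(πD²) = 2.103 m/s; Re = 2.87×10^5; ε/D = 0.00136; f = 0.02194
h_f = f(L/D)V²/2g = 2.653 m
Total head H = z + h_f = 58.4 + 2.653 = 61.05 m
P_hyd = ρgQH = 823.0·9.81·0.166·61.05 = 81.82 kW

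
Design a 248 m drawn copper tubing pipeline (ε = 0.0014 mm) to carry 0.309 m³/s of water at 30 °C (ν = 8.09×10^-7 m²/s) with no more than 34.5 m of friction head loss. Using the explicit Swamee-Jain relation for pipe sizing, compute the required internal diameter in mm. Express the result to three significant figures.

Swamee-Jain (Type III): D = 0.66·[ε^1.25·(LQ²/(gh_f))^4.75 + ν·Q^9.4·(L/(gh_f))^5.2]^0.04
LQ²/(gh_f) = 0.06996; L/(gh_f) = 0.7328
Term 1 = ε^1.25·(…)^4.75 = 1.57×10^-13; Term 2 = ν·Q^9.4·(…)^5.2 = 2.58×10^-12
D = 0.66·(1.57×10^-13 + 2.58×10^-12)^0.04 = 0.2275 m = 228 mm
Check: V = 7.60 m/s, Re = 2.14×10^6, f = 0.01050, h_f = 33.7 m ≈ 34.5 m ✓

D ≈ 228 mm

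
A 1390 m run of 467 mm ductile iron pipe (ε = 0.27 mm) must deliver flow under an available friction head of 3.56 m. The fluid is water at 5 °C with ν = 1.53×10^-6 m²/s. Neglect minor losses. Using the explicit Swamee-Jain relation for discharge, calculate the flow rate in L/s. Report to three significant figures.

Q ≈ 193 L/s

Swamee-Jain (Type II): Q = -0.965·√(gD⁵h_f/L)·ln[ε/(3.7D) + √(3.17ν²L/(gD³h_f))]
√(gD⁵h_f/L) = √(9.81·0.467⁵·3.56/1390) = 0.02362
ε/(3.7D) = 1.56×10^-4; √(3.17ν²L/(gD³h_f)) = 5.39×10^-5
Q = -0.965·0.02362·ln(2.101×10^-4) = 0.1930 m³/s
Check: V = 1.13 m/s, Re = 3.44×10^5, f = 0.01861, h_f = 3.59 m ≈ 3.56 m ✓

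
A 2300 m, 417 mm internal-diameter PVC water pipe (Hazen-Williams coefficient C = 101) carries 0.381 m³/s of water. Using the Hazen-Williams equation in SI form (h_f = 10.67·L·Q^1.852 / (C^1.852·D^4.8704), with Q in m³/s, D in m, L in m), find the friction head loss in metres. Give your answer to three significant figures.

h_f = 10.67·2300·0.381^1.852 / (101^1.852·0.417^4.8704) = 56.47 m

h_f ≈ 56.5 m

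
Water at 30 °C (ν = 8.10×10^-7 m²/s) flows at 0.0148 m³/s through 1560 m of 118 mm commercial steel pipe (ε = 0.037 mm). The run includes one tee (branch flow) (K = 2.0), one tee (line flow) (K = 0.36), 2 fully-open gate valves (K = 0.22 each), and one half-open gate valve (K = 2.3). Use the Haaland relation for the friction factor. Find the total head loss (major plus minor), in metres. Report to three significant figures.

V = 4Q/(πD²) = 1.353 m/s; V²/2g = 0.09335 m
Re = 1.97×10^5, ε/D = 3.14×10^-4 → f = 0.01762 (Haaland)
Major: h_f = f(L/D)·V²/2g = 0.01762·13220·0.09335 = 21.74 m
Minor: ΣK = 5.10; h_m = ΣK·V²/2g = 0.4761 m
Total H_L = 21.74 + 0.4761 = 22.22 m

H_L ≈ 22.2 m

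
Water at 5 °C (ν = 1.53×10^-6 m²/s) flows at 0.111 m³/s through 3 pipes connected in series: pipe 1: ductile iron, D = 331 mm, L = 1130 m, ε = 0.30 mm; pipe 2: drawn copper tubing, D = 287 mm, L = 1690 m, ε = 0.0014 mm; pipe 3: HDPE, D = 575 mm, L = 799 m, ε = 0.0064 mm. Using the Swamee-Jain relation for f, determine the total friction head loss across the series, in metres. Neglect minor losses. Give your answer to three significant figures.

H ≈ 18.7 m

Pipe 1: V = 1.290 m/s, Re = 2.79×10^5, ε/D = 9.06×10^-4, f = 0.02042, h_1 = f(L/D)V²/2g = 5.913 m
Pipe 2: V = 1.716 m/s, Re = 3.22×10^5, ε/D = 4.88×10^-6, f = 0.01425, h_2 = f(L/D)V²/2g = 12.59 m
Pipe 3: V = 0.4275 m/s, Re = 1.61×10^5, ε/D = 1.11×10^-5, f = 0.01631, h_3 = f(L/D)V²/2g = 0.2110 m
Series → Q common, losses add: H = Σh = 18.71 m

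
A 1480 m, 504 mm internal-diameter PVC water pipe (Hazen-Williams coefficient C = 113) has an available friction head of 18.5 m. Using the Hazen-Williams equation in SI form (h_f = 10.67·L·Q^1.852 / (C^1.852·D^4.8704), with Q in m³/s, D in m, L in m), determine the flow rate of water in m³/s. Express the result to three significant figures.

Q ≈ 0.487 m³/s

Rearranging: Q = [h_f·C^1.852·D^4.8704 / (10.67·L)]^(1/1.852)
Q = [18.5·113^1.852·0.504^4.8704 / (10.67·1480)]^0.540 = 0.4873 m³/s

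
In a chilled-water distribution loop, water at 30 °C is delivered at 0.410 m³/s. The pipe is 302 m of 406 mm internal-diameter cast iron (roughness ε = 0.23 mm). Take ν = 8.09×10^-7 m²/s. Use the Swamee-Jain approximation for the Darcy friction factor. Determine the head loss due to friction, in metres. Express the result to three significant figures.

h_f ≈ 6.67 m

V = 4Q/(πD²) = 4·0.410/(π·0.406²) = 3.167 m/s
Re = VD/ν = 3.167·0.406/8.09×10^-7 = 1.59×10^6 → turbulent
ε/D = 0.23/406 = 5.67×10^-4
Swamee-Jain: f = 0.01755
h_f = f(L/D)V²/(2g) = 0.01755·(302/0.406)·3.167²/(2·9.81) = 6.673 m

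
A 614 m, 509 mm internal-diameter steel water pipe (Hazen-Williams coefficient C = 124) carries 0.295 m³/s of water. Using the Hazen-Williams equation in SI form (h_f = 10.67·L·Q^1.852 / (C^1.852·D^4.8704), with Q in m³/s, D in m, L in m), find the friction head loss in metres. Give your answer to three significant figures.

h_f ≈ 2.43 m

h_f = 10.67·614·0.295^1.852 / (124^1.852·0.509^4.8704) = 2.431 m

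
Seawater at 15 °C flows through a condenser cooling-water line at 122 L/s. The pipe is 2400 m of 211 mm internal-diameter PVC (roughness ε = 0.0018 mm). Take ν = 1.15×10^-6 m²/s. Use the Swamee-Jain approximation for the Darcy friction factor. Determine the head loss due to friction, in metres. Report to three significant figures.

h_f ≈ 89.6 m

V = 4Q/(πD²) = 4·0.122/(π·0.211²) = 3.489 m/s
Re = VD/ν = 3.489·0.211/1.15×10^-6 = 6.40×10^5 → turbulent
ε/D = 0.0018/211 = 8.53×10^-6
Swamee-Jain: f = 0.01269
h_f = f(L/D)V²/(2g) = 0.01269·(2400/0.211)·3.489²/(2·9.81) = 89.56 m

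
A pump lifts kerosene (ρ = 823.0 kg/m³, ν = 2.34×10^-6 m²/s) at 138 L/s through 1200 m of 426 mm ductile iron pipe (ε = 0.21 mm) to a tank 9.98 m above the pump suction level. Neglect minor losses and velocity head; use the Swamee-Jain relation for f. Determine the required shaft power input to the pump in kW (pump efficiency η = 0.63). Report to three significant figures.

P_shaft ≈ 22.2 kW

V = 4Q/(πD²) = 0.9682 m/s; Re = 1.76×10^5; ε/D = 4.93×10^-4; f = 0.01912
h_f = f(L/D)V²/2g = 2.574 m
Total head H = z + h_f = 9.98 + 2.574 = 12.55 m
P_hyd = ρgQH = 823.0·9.81·0.138·12.55 = 13.99 kW
P_shaft = P_hyd/η = 13.99/0.63 = 22.20 kW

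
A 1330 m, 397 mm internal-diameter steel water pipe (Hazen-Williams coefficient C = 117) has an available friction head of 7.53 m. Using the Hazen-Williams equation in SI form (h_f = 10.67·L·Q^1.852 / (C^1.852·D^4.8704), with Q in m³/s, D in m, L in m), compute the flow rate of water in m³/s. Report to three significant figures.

Q ≈ 0.176 m³/s

Rearranging: Q = [h_f·C^1.852·D^4.8704 / (10.67·L)]^(1/1.852)
Q = [7.53·117^1.852·0.397^4.8704 / (10.67·1330)]^0.540 = 0.1756 m³/s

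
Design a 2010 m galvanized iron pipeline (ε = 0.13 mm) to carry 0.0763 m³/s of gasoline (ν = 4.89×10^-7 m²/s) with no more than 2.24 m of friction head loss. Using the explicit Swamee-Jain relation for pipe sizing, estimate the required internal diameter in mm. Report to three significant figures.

Swamee-Jain (Type III): D = 0.66·[ε^1.25·(LQ²/(gh_f))^4.75 + ν·Q^9.4·(L/(gh_f))^5.2]^0.04
LQ²/(gh_f) = 0.5325; L/(gh_f) = 91.47
Term 1 = ε^1.25·(…)^4.75 = 6.96×10^-7; Term 2 = ν·Q^9.4·(…)^5.2 = 2.42×10^-7
D = 0.66·(6.96×10^-7 + 2.42×10^-7)^0.04 = 0.3788 m = 379 mm
Check: V = 0.677 m/s, Re = 5.24×10^5, f = 0.01666, h_f = 2.06 m ≈ 2.24 m ✓

D ≈ 379 mm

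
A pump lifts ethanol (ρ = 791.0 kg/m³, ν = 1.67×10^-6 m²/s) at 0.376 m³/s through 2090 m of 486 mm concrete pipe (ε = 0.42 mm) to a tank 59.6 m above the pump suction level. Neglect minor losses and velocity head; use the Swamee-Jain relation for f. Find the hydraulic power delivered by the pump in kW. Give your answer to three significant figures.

V = 4Q/(πD²) = 2.027 m/s; Re = 5.90×10^5; ε/D = 8.64×10^-4; f = 0.01964
h_f = f(L/D)V²/2g = 17.68 m
Total head H = z + h_f = 59.6 + 17.68 = 77.28 m
P_hyd = ρgQH = 791.0·9.81·0.376·77.28 = 225.5 kW

P_hyd ≈ 225 kW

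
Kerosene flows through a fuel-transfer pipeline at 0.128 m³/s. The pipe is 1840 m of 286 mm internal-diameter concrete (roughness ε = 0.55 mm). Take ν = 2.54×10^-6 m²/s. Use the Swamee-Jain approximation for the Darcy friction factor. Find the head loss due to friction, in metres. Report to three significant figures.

V = 4Q/(πD²) = 4·0.128/(π·0.286²) = 1.992 m/s
Re = VD/ν = 1.992·0.286/2.54×10^-6 = 2.24×10^5 → turbulent
ε/D = 0.55/286 = 0.00192
Swamee-Jain: f = 0.02416
h_f = f(L/D)V²/(2g) = 0.02416·(1840/0.286)·1.992²/(2·9.81) = 31.46 m

h_f ≈ 31.5 m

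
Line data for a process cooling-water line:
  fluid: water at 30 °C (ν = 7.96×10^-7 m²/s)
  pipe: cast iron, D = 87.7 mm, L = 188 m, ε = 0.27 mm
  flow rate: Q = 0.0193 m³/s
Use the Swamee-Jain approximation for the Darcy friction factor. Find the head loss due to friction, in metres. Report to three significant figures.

h_f ≈ 30.0 m

V = 4Q/(πD²) = 4·0.0193/(π·0.0877²) = 3.195 m/s
Re = VD/ν = 3.195·0.0877/7.96×10^-7 = 3.52×10^5 → turbulent
ε/D = 0.27/87.7 = 0.00308
Swamee-Jain: f = 0.02687
h_f = f(L/D)V²/(2g) = 0.02687·(188/0.0877)·3.195²/(2·9.81) = 29.97 m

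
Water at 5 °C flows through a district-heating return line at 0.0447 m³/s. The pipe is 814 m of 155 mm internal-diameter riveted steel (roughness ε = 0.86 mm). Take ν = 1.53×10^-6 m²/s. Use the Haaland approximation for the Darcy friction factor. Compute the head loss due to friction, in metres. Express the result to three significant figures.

h_f ≈ 47.7 m

V = 4Q/(πD²) = 4·0.0447/(π·0.155²) = 2.369 m/s
Re = VD/ν = 2.369·0.155/1.53×10^-6 = 2.40×10^5 → turbulent
ε/D = 0.86/155 = 0.00555
Haaland: f = 0.03175
h_f = f(L/D)V²/(2g) = 0.03175·(814/0.155)·2.369²/(2·9.81) = 47.69 m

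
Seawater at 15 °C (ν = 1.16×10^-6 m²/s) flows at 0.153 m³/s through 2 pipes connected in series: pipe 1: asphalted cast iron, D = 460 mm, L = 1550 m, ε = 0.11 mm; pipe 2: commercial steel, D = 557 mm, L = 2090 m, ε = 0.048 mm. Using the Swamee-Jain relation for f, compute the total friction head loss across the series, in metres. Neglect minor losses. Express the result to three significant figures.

H ≈ 3.53 m

Pipe 1: V = 0.9206 m/s, Re = 3.65×10^5, ε/D = 2.39×10^-4, f = 0.01630, h_1 = f(L/D)V²/2g = 2.373 m
Pipe 2: V = 0.6279 m/s, Re = 3.02×10^5, ε/D = 8.62×10^-5, f = 0.01529, h_2 = f(L/D)V²/2g = 1.153 m
Series → Q common, losses add: H = Σh = 3.526 m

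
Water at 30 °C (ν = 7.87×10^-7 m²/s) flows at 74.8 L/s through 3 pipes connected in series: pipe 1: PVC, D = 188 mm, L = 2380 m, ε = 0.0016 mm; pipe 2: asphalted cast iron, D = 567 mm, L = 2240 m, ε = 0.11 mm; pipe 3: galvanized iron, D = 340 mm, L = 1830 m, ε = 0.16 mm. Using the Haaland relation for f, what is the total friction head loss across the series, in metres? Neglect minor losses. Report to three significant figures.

H ≈ 62.7 m

Pipe 1: V = 2.695 m/s, Re = 6.44×10^5, ε/D = 8.51×10^-6, f = 0.01261, h_1 = f(L/D)V²/2g = 59.06 m
Pipe 2: V = 0.2962 m/s, Re = 2.13×10^5, ε/D = 1.94×10^-4, f = 0.01669, h_2 = f(L/D)V²/2g = 0.2949 m
Pipe 3: V = 0.8239 m/s, Re = 3.56×10^5, ε/D = 4.71×10^-4, f = 0.01771, h_3 = f(L/D)V²/2g = 3.297 m
Series → Q common, losses add: H = Σh = 62.65 m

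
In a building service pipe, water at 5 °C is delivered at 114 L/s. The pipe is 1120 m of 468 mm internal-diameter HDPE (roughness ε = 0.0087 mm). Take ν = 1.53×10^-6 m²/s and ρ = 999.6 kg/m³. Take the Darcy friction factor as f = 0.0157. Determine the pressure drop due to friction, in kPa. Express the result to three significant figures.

V = 4Q/(πD²) = 4·0.114/(π·0.468²) = 0.6627 m/s
h_f = f(L/D)V²/(2g) = 0.01570·(1120/0.468)·0.6627²/(2·9.81) = 0.8410 m
Δp = ρg·h_f = 999.6·9.81·0.8410 = 8.247 kPa

Δp ≈ 8.25 kPa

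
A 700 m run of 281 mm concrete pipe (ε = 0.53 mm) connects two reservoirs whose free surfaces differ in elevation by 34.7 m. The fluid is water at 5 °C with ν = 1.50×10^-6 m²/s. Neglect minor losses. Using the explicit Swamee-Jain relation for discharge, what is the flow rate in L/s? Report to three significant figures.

Swamee-Jain (Type II): Q = -0.965·√(gD⁵h_f/L)·ln[ε/(3.7D) + √(3.17ν²L/(gD³h_f))]
√(gD⁵h_f/L) = √(9.81·0.281⁵·34.7/700) = 0.02919
ε/(3.7D) = 5.10×10^-4; √(3.17ν²L/(gD³h_f)) = 2.57×10^-5
Q = -0.965·0.02919·ln(5.355×10^-4) = 0.2122 m³/s
Check: V = 3.42 m/s, Re = 6.41×10^5, f = 0.02346, h_f = 34.9 m ≈ 34.7 m ✓

Q ≈ 212 L/s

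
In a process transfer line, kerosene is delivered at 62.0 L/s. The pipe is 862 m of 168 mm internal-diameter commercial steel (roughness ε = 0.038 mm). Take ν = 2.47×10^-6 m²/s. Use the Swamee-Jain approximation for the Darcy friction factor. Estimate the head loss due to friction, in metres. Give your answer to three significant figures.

h_f ≈ 35.6 m

V = 4Q/(πD²) = 4·0.0620/(π·0.168²) = 2.797 m/s
Re = VD/ν = 2.797·0.168/2.47×10^-6 = 1.90×10^5 → turbulent
ε/D = 0.038/168 = 2.26×10^-4
Swamee-Jain: f = 0.01742
h_f = f(L/D)V²/(2g) = 0.01742·(862/0.168)·2.797²/(2·9.81) = 35.64 m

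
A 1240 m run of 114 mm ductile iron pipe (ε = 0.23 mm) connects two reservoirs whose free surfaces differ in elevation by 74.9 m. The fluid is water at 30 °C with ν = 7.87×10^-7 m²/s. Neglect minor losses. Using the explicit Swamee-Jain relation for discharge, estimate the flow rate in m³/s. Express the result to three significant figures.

Q ≈ 0.0242 m³/s

Swamee-Jain (Type II): Q = -0.965·√(gD⁵h_f/L)·ln[ε/(3.7D) + √(3.17ν²L/(gD³h_f))]
√(gD⁵h_f/L) = √(9.81·0.114⁵·74.9/1240) = 0.003378
ε/(3.7D) = 5.45×10^-4; √(3.17ν²L/(gD³h_f)) = 4.73×10^-5
Q = -0.965·0.003378·ln(5.926×10^-4) = 0.02422 m³/s
Check: V = 2.37 m/s, Re = 3.44×10^5, f = 0.02414, h_f = 75.4 m ≈ 74.9 m ✓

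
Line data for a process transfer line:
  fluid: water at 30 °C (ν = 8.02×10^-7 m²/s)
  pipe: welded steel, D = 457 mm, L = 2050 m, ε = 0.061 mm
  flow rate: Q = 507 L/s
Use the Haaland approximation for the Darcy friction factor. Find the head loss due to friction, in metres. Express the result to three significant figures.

h_f ≈ 29.2 m

V = 4Q/(πD²) = 4·0.507/(π·0.457²) = 3.091 m/s
Re = VD/ν = 3.091·0.457/8.02×10^-7 = 1.76×10^6 → turbulent
ε/D = 0.061/457 = 1.33×10^-4
Haaland: f = 0.01336
h_f = f(L/D)V²/(2g) = 0.01336·(2050/0.457)·3.091²/(2·9.81) = 29.19 m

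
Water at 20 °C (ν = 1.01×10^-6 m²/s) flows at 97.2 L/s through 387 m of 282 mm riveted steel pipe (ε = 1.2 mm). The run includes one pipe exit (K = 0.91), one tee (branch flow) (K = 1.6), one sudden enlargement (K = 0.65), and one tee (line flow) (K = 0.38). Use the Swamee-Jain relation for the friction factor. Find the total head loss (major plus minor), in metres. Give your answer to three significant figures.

H_L ≈ 5.40 m

V = 4Q/(πD²) = 1.556 m/s; V²/2g = 0.1234 m
Re = 4.35×10^5, ε/D = 0.00426 → f = 0.02929 (Swamee-Jain)
Major: h_f = f(L/D)·V²/2g = 0.02929·1372·0.1234 = 4.962 m
Minor: ΣK = 3.54; h_m = ΣK·V²/2g = 0.4370 m
Total H_L = 4.962 + 0.4370 = 5.399 m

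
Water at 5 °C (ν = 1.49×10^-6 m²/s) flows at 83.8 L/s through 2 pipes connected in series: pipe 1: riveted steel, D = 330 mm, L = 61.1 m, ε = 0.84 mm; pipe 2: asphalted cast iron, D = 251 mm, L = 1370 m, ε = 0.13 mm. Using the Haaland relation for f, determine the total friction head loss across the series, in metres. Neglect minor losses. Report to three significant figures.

H ≈ 14.8 m

Pipe 1: V = 0.9798 m/s, Re = 2.17×10^5, ε/D = 0.00255, f = 0.02567, h_1 = f(L/D)V²/2g = 0.2325 m
Pipe 2: V = 1.694 m/s, Re = 2.85×10^5, ε/D = 5.18×10^-4, f = 0.01824, h_2 = f(L/D)V²/2g = 14.55 m
Series → Q common, losses add: H = Σh = 14.78 m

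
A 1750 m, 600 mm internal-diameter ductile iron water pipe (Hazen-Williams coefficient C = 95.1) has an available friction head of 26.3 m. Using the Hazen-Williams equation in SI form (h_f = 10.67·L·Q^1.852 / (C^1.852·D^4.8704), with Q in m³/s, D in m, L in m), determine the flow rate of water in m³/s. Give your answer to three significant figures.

Q ≈ 0.716 m³/s

Rearranging: Q = [h_f·C^1.852·D^4.8704 / (10.67·L)]^(1/1.852)
Q = [26.3·95.1^1.852·0.600^4.8704 / (10.67·1750)]^0.540 = 0.7165 m³/s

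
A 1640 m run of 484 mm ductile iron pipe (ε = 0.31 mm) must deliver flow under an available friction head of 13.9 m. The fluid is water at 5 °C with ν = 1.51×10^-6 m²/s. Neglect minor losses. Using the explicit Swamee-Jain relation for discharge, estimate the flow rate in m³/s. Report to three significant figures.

Q ≈ 0.386 m³/s

Swamee-Jain (Type II): Q = -0.965·√(gD⁵h_f/L)·ln[ε/(3.7D) + √(3.17ν²L/(gD³h_f))]
√(gD⁵h_f/L) = √(9.81·0.484⁵·13.9/1640) = 0.04699
ε/(3.7D) = 1.73×10^-4; √(3.17ν²L/(gD³h_f)) = 2.77×10^-5
Q = -0.965·0.04699·ln(2.008×10^-4) = 0.3861 m³/s
Check: V = 2.10 m/s, Re = 6.73×10^5, f = 0.01839, h_f = 14.0 m ≈ 13.9 m ✓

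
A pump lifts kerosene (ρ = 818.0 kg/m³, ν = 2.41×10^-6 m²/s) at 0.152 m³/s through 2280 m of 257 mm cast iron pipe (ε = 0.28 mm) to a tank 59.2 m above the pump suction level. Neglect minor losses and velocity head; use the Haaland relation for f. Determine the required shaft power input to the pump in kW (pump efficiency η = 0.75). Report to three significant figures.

P_shaft ≈ 228 kW

V = 4Q/(πD²) = 2.930 m/s; Re = 3.12×10^5; ε/D = 0.00109; f = 0.02086
h_f = f(L/D)V²/2g = 80.99 m
Total head H = z + h_f = 59.2 + 80.99 = 140.2 m
P_hyd = ρgQH = 818.0·9.81·0.152·140.2 = 171.0 kW
P_shaft = P_hyd/η = 171.0/0.75 = 228.0 kW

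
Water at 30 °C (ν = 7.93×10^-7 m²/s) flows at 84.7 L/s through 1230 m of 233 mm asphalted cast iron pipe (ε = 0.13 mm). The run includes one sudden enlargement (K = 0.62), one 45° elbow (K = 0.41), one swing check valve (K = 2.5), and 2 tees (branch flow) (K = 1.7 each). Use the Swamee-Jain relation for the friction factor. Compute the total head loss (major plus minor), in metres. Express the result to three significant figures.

H_L ≈ 20.5 m

V = 4Q/(πD²) = 1.986 m/s; V²/2g = 0.2011 m
Re = 5.84×10^5, ε/D = 5.58×10^-4 → f = 0.01801 (Swamee-Jain)
Major: h_f = f(L/D)·V²/2g = 0.01801·5279·0.2011 = 19.12 m
Minor: ΣK = 6.93; h_m = ΣK·V²/2g = 1.394 m
Total H_L = 19.12 + 1.394 = 20.51 m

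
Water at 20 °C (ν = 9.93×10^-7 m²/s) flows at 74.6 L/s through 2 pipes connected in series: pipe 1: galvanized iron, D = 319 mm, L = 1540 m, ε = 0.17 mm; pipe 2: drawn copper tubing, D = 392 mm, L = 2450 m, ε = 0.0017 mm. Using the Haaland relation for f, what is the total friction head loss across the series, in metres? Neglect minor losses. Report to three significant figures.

Pipe 1: V = 0.9334 m/s, Re = 3.00×10^5, ε/D = 5.33×10^-4, f = 0.01826, h_1 = f(L/D)V²/2g = 3.915 m
Pipe 2: V = 0.6181 m/s, Re = 2.44×10^5, ε/D = 4.34×10^-6, f = 0.01494, h_2 = f(L/D)V²/2g = 1.819 m
Series → Q common, losses add: H = Σh = 5.734 m

H ≈ 5.73 m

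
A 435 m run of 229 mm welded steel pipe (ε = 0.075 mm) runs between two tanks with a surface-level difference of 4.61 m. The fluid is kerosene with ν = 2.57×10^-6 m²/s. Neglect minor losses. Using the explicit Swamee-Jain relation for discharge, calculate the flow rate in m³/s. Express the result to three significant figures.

Swamee-Jain (Type II): Q = -0.965·√(gD⁵h_f/L)·ln[ε/(3.7D) + √(3.17ν²L/(gD³h_f))]
√(gD⁵h_f/L) = √(9.81·0.229⁵·4.61/435) = 0.008092
ε/(3.7D) = 8.85×10^-5; √(3.17ν²L/(gD³h_f)) = 1.29×10^-4
Q = -0.965·0.008092·ln(2.180×10^-4) = 0.06583 m³/s
Check: V = 1.60 m/s, Re = 1.42×10^5, f = 0.01870, h_f = 4.62 m ≈ 4.61 m ✓

Q ≈ 0.0658 m³/s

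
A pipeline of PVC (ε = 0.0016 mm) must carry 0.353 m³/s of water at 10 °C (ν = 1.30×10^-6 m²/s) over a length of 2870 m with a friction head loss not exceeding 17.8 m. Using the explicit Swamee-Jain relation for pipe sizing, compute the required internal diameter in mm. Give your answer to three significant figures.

D ≈ 465 mm

Swamee-Jain (Type III): D = 0.66·[ε^1.25·(LQ²/(gh_f))^4.75 + ν·Q^9.4·(L/(gh_f))^5.2]^0.04
LQ²/(gh_f) = 2.048; L/(gh_f) = 16.44
Term 1 = ε^1.25·(…)^4.75 = 1.71×10^-6; Term 2 = ν·Q^9.4·(…)^5.2 = 1.53×10^-4
D = 0.66·(1.71×10^-6 + 1.53×10^-4)^0.04 = 0.4647 m = 465 mm
Check: V = 2.08 m/s, Re = 7.44×10^5, f = 0.01228, h_f = 16.7 m ≈ 17.8 m ✓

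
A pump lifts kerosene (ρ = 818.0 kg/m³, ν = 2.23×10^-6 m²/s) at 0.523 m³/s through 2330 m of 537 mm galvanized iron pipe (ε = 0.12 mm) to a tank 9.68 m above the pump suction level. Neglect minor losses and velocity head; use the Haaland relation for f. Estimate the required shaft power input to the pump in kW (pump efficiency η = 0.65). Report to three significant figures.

V = 4Q/(πD²) = 2.309 m/s; Re = 5.56×10^5; ε/D = 2.23×10^-4; f = 0.01538
h_f = f(L/D)V²/2g = 18.14 m
Total head H = z + h_f = 9.68 + 18.14 = 27.82 m
P_hyd = ρgQH = 818.0·9.81·0.523·27.82 = 116.8 kW
P_shaft = P_hyd/η = 116.8/0.65 = 179.6 kW

P_shaft ≈ 180 kW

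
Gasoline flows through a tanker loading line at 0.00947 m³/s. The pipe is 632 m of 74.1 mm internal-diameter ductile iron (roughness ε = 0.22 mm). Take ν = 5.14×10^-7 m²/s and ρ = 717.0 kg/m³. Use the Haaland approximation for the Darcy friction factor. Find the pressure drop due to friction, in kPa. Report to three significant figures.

Δp ≈ 391 kPa

V = 4Q/(πD²) = 4·0.00947/(π·0.0741²) = 2.196 m/s
Re = VD/ν = 2.196·0.0741/5.14×10^-7 = 3.17×10^5 → turbulent
ε/D = 0.22/74.1 = 0.00297
Haaland: f = 0.02653
h_f = f(L/D)V²/(2g) = 0.02653·(632/0.0741)·2.196²/(2·9.81) = 55.61 m
Δp = ρg·h_f = 717.0·9.81·55.61 = 391.1 kPa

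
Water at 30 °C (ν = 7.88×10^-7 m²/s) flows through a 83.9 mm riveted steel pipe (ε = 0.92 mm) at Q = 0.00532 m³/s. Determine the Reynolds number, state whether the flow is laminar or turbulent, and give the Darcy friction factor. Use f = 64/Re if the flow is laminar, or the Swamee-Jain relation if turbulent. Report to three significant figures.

Re ≈ 1.02×10^5; turbulent; f ≈ 0.0399

V = 4Q/(πD²) = 0.9623 m/s
Re = VD/ν = 0.9623·0.0839/7.88×10^-7 = 1.02×10^5
Re > 4000 → turbulent; ε/D = 0.0110
Swamee-Jain: f = 0.03991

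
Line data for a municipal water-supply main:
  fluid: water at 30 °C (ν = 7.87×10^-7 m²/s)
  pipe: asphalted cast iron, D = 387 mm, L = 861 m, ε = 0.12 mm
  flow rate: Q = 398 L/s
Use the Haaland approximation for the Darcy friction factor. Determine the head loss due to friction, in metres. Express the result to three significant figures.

h_f ≈ 20.1 m

V = 4Q/(πD²) = 4·0.398/(π·0.387²) = 3.384 m/s
Re = VD/ν = 3.384·0.387/7.87×10^-7 = 1.66×10^6 → turbulent
ε/D = 0.12/387 = 3.10×10^-4
Haaland: f = 0.01546
h_f = f(L/D)V²/(2g) = 0.01546·(861/0.387)·3.384²/(2·9.81) = 20.06 m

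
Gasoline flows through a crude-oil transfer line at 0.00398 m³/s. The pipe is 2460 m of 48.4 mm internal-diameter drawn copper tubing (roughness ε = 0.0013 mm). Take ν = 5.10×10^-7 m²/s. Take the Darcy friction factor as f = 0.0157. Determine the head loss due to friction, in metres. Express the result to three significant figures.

V = 4Q/(πD²) = 4·0.00398/(π·0.0484²) = 2.163 m/s
h_f = f(L/D)V²/(2g) = 0.01570·(2460/0.0484)·2.163²/(2·9.81) = 190.3 m

h_f ≈ 190 m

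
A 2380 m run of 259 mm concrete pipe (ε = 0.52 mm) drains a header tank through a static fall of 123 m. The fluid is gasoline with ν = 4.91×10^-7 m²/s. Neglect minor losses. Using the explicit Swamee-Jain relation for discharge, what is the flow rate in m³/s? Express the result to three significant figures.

Q ≈ 0.176 m³/s

Swamee-Jain (Type II): Q = -0.965·√(gD⁵h_f/L)·ln[ε/(3.7D) + √(3.17ν²L/(gD³h_f))]
√(gD⁵h_f/L) = √(9.81·0.259⁵·123/2380) = 0.02431
ε/(3.7D) = 5.43×10^-4; √(3.17ν²L/(gD³h_f)) = 9.31×10^-6
Q = -0.965·0.02431·ln(5.519×10^-4) = 0.1760 m³/s
Check: V = 3.34 m/s, Re = 1.76×10^6, f = 0.02360, h_f = 123 m ≈ 123 m ✓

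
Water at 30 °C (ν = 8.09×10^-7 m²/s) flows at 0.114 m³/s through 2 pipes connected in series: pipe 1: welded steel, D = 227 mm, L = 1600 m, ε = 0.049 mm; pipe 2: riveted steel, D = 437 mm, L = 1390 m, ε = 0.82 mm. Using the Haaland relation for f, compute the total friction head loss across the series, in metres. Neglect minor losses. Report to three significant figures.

Pipe 1: V = 2.817 m/s, Re = 7.90×10^5, ε/D = 2.16×10^-4, f = 0.01496, h_1 = f(L/D)V²/2g = 42.64 m
Pipe 2: V = 0.7601 m/s, Re = 4.11×10^5, ε/D = 0.00188, f = 0.02348, h_2 = f(L/D)V²/2g = 2.199 m
Series → Q common, losses add: H = Σh = 44.84 m

H ≈ 44.8 m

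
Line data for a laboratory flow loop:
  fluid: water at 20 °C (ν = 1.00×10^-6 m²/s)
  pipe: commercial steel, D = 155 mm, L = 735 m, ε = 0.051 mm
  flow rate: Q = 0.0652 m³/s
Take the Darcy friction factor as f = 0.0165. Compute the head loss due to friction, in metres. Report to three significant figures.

h_f ≈ 47.6 m

V = 4Q/(πD²) = 4·0.0652/(π·0.155²) = 3.455 m/s
h_f = f(L/D)V²/(2g) = 0.01650·(735/0.155)·3.455²/(2·9.81) = 47.61 m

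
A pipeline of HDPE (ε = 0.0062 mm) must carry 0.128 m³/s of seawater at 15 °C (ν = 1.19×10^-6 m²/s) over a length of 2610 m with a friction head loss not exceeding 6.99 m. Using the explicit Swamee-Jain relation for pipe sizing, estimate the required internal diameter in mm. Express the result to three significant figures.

D ≈ 377 mm

Swamee-Jain (Type III): D = 0.66·[ε^1.25·(LQ²/(gh_f))^4.75 + ν·Q^9.4·(L/(gh_f))^5.2]^0.04
LQ²/(gh_f) = 0.6236; L/(gh_f) = 38.06
Term 1 = ε^1.25·(…)^4.75 = 3.28×10^-8; Term 2 = ν·Q^9.4·(…)^5.2 = 7.98×10^-7
D = 0.66·(3.28×10^-8 + 7.98×10^-7)^0.04 = 0.3770 m = 377 mm
Check: V = 1.15 m/s, Re = 3.63×10^5, f = 0.01409, h_f = 6.54 m ≈ 6.99 m ✓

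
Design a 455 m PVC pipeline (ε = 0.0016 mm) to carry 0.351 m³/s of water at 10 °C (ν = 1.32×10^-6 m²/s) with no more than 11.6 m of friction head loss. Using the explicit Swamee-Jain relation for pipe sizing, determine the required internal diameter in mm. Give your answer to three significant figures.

D ≈ 346 mm

Swamee-Jain (Type III): D = 0.66·[ε^1.25·(LQ²/(gh_f))^4.75 + ν·Q^9.4·(L/(gh_f))^5.2]^0.04
LQ²/(gh_f) = 0.4926; L/(gh_f) = 3.998
Term 1 = ε^1.25·(…)^4.75 = 1.97×10^-9; Term 2 = ν·Q^9.4·(…)^5.2 = 9.47×10^-8
D = 0.66·(1.97×10^-9 + 9.47×10^-8)^0.04 = 0.3459 m = 346 mm
Check: V = 3.74 m/s, Re = 9.79×10^5, f = 0.01176, h_f = 11.0 m ≈ 11.6 m ✓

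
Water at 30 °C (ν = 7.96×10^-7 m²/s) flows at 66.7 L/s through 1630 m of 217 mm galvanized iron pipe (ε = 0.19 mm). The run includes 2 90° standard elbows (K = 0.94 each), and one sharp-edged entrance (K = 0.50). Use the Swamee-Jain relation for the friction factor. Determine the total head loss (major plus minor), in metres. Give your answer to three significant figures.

V = 4Q/(πD²) = 1.804 m/s; V²/2g = 0.1658 m
Re = 4.92×10^5, ε/D = 8.76×10^-4 → f = 0.01980 (Swamee-Jain)
Major: h_f = f(L/D)·V²/2g = 0.01980·7512·0.1658 = 24.66 m
Minor: ΣK = 2.38; h_m = ΣK·V²/2g = 0.3946 m
Total H_L = 24.66 + 0.3946 = 25.06 m

H_L ≈ 25.1 m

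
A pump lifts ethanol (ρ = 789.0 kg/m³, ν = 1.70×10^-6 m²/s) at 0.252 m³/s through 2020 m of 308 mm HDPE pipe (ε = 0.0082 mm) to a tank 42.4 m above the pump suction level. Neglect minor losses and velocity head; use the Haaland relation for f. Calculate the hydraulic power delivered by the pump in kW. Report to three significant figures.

P_hyd ≈ 179 kW

V = 4Q/(πD²) = 3.382 m/s; Re = 6.13×10^5; ε/D = 2.66×10^-5; f = 0.01297
h_f = f(L/D)V²/2g = 49.58 m
Total head H = z + h_f = 42.4 + 49.58 = 91.98 m
P_hyd = ρgQH = 789.0·9.81·0.252·91.98 = 179.4 kW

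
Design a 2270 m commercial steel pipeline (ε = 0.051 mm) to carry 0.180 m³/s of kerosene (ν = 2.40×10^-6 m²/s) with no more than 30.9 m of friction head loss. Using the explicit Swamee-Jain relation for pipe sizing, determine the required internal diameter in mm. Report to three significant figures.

D ≈ 320 mm

Swamee-Jain (Type III): D = 0.66·[ε^1.25·(LQ²/(gh_f))^4.75 + ν·Q^9.4·(L/(gh_f))^5.2]^0.04
LQ²/(gh_f) = 0.2426; L/(gh_f) = 7.489
Term 1 = ε^1.25·(…)^4.75 = 5.16×10^-9; Term 2 = ν·Q^9.4·(…)^5.2 = 8.45×10^-9
D = 0.66·(5.16×10^-9 + 8.45×10^-9)^0.04 = 0.3198 m = 320 mm
Check: V = 2.24 m/s, Re = 2.99×10^5, f = 0.01598, h_f = 29.0 m ≈ 30.9 m ✓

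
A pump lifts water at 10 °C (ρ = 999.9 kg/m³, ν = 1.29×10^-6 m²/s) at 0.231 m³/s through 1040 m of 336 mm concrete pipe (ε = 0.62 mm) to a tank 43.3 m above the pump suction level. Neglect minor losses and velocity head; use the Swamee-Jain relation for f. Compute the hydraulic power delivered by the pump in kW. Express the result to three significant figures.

V = 4Q/(πD²) = 2.605 m/s; Re = 6.79×10^5; ε/D = 0.00185; f = 0.02331
h_f = f(L/D)V²/2g = 24.96 m
Total head H = z + h_f = 43.3 + 24.96 = 68.26 m
P_hyd = ρgQH = 999.9·9.81·0.231·68.26 = 154.7 kW

P_hyd ≈ 155 kW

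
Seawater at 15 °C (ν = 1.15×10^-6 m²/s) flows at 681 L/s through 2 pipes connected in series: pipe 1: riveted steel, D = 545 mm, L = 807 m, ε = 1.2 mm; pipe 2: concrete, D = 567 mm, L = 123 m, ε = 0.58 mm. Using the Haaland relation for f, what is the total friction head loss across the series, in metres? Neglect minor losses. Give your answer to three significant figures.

Pipe 1: V = 2.919 m/s, Re = 1.38×10^6, ε/D = 0.00220, f = 0.02419, h_1 = f(L/D)V²/2g = 15.56 m
Pipe 2: V = 2.697 m/s, Re = 1.33×10^6, ε/D = 0.00102, f = 0.01998, h_2 = f(L/D)V²/2g = 1.607 m
Series → Q common, losses add: H = Σh = 17.16 m

H ≈ 17.2 m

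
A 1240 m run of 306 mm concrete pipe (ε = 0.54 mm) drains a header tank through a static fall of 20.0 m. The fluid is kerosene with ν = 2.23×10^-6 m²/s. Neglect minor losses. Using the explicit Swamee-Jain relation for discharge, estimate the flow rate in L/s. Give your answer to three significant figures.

Swamee-Jain (Type II): Q = -0.965·√(gD⁵h_f/L)·ln[ε/(3.7D) + √(3.17ν²L/(gD³h_f))]
√(gD⁵h_f/L) = √(9.81·0.306⁵·20.0/1240) = 0.02060
ε/(3.7D) = 4.77×10^-4; √(3.17ν²L/(gD³h_f)) = 5.90×10^-5
Q = -0.965·0.02060·ln(5.359×10^-4) = 0.1497 m³/s
Check: V = 2.04 m/s, Re = 2.79×10^5, f = 0.02352, h_f = 20.1 m ≈ 20.0 m ✓

Q ≈ 150 L/s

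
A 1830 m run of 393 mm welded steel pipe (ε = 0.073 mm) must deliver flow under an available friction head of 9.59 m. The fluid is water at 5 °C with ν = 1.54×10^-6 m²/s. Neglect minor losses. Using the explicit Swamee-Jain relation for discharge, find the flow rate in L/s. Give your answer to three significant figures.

Swamee-Jain (Type II): Q = -0.965·√(gD⁵h_f/L)·ln[ε/(3.7D) + √(3.17ν²L/(gD³h_f))]
√(gD⁵h_f/L) = √(9.81·0.393⁵·9.59/1830) = 0.02195
ε/(3.7D) = 5.02×10^-5; √(3.17ν²L/(gD³h_f)) = 4.91×10^-5
Q = -0.965·0.02195·ln(9.929×10^-5) = 0.1953 m³/s
Check: V = 1.61 m/s, Re = 4.11×10^5, f = 0.01566, h_f = 9.63 m ≈ 9.59 m ✓

Q ≈ 195 L/s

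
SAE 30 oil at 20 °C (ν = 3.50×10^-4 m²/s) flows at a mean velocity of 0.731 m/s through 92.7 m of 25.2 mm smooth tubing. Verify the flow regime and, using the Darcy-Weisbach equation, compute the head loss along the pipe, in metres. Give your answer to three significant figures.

Re = VD/ν = 0.731·0.02520/3.50×10^-4 = 52.6 → laminar (Re < 2300)
f = 64/Re = 1.216
h_f = f(L/D)V²/(2g) = 1.216·(92.7/0.02520)·0.731²/(2·9.81) = 121.8 m

h_f ≈ 122 m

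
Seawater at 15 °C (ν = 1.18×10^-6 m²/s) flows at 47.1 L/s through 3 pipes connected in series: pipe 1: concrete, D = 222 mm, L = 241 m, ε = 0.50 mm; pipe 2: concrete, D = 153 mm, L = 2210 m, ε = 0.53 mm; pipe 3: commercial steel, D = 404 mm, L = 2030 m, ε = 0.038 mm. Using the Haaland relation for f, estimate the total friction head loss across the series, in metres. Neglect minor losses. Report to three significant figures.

H ≈ 136 m

Pipe 1: V = 1.217 m/s, Re = 2.29×10^5, ε/D = 0.00225, f = 0.02486, h_1 = f(L/D)V²/2g = 2.037 m
Pipe 2: V = 2.562 m/s, Re = 3.32×10^5, ε/D = 0.00346, f = 0.02764, h_2 = f(L/D)V²/2g = 133.6 m
Pipe 3: V = 0.3674 m/s, Re = 1.26×10^5, ε/D = 9.41×10^-5, f = 0.01748, h_3 = f(L/D)V²/2g = 0.6043 m
Series → Q common, losses add: H = Σh = 136.2 m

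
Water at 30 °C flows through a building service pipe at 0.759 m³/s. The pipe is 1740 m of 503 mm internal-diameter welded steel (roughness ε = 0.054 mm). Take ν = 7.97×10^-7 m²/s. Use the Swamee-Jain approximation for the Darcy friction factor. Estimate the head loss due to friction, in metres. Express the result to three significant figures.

h_f ≈ 33.1 m

V = 4Q/(πD²) = 4·0.759/(π·0.503²) = 3.820 m/s
Re = VD/ν = 3.820·0.503/7.97×10^-7 = 2.41×10^6 → turbulent
ε/D = 0.054/503 = 1.07×10^-4
Swamee-Jain: f = 0.01288
h_f = f(L/D)V²/(2g) = 0.01288·(1740/0.503)·3.820²/(2·9.81) = 33.14 m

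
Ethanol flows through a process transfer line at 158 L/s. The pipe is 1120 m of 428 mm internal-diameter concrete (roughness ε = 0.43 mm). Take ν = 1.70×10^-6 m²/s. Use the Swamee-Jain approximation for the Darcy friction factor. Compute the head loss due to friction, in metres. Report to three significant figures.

V = 4Q/(πD²) = 4·0.158/(π·0.428²) = 1.098 m/s
Re = VD/ν = 1.098·0.428/1.70×10^-6 = 2.76×10^5 → turbulent
ε/D = 0.43/428 = 0.00100
Swamee-Jain: f = 0.02084
h_f = f(L/D)V²/(2g) = 0.02084·(1120/0.428)·1.098²/(2·9.81) = 3.353 m

h_f ≈ 3.35 m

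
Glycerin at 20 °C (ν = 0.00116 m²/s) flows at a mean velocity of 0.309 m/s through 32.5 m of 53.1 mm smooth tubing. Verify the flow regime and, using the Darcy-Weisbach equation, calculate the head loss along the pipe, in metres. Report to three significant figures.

Re = VD/ν = 0.309·0.05310/0.00116 = 14.1 → laminar (Re < 2300)
f = 64/Re = 4.525
h_f = f(L/D)V²/(2g) = 4.525·(32.5/0.05310)·0.309²/(2·9.81) = 13.48 m

h_f ≈ 13.5 m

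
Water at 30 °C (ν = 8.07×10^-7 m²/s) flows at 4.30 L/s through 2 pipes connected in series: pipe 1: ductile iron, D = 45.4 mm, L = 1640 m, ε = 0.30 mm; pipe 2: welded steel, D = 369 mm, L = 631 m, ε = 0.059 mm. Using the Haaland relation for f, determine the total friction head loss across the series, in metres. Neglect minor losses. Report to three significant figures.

Pipe 1: V = 2.656 m/s, Re = 1.49×10^5, ε/D = 0.00661, f = 0.03365, h_1 = f(L/D)V²/2g = 437.1 m
Pipe 2: V = 0.04021 m/s, Re = 1.84×10^4, ε/D = 1.60×10^-4, f = 0.02655, h_2 = f(L/D)V²/2g = 0.003742 m
Series → Q common, losses add: H = Σh = 437.2 m

H ≈ 437 m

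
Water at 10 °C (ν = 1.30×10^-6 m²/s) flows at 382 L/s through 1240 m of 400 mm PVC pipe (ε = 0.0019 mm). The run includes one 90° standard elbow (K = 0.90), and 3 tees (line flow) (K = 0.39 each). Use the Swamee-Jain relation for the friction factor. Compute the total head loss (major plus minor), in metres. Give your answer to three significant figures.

H_L ≈ 18.3 m

V = 4Q/(πD²) = 3.040 m/s; V²/2g = 0.4710 m
Re = 9.35×10^5, ε/D = 4.75×10^-6 → f = 0.01185 (Swamee-Jain)
Major: h_f = f(L/D)·V²/2g = 0.01185·3100·0.4710 = 17.31 m
Minor: ΣK = 2.07; h_m = ΣK·V²/2g = 0.9749 m
Total H_L = 17.31 + 0.9749 = 18.28 m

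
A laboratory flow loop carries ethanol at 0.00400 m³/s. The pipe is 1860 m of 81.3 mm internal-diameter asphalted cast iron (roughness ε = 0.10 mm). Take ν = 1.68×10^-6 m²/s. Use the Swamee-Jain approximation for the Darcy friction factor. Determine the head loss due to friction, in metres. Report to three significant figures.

V = 4Q/(πD²) = 4·0.00400/(π·0.0813²) = 0.7705 m/s
Re = VD/ν = 0.7705·0.0813/1.68×10^-6 = 3.73×10^4 → turbulent
ε/D = 0.10/81.3 = 0.00123
Swamee-Jain: f = 0.02582
h_f = f(L/D)V²/(2g) = 0.02582·(1860/0.0813)·0.7705²/(2·9.81) = 17.88 m

h_f ≈ 17.9 m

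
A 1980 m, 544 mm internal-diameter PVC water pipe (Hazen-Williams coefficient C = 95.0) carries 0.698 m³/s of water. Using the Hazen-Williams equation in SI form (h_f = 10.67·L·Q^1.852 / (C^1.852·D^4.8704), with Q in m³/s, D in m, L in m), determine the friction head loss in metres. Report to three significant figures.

h_f = 10.67·1980·0.698^1.852 / (95.0^1.852·0.544^4.8704) = 45.78 m

h_f ≈ 45.8 m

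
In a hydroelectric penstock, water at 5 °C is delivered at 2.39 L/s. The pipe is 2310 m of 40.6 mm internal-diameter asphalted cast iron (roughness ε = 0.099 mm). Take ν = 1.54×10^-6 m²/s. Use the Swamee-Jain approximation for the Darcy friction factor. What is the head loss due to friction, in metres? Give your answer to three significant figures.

h_f ≈ 275 m

V = 4Q/(πD²) = 4·0.00239/(π·0.0406²) = 1.846 m/s
Re = VD/ν = 1.846·0.0406/1.54×10^-6 = 4.87×10^4 → turbulent
ε/D = 0.099/40.6 = 0.00244
Swamee-Jain: f = 0.02783
h_f = f(L/D)V²/(2g) = 0.02783·(2310/0.0406)·1.846²/(2·9.81) = 275.0 m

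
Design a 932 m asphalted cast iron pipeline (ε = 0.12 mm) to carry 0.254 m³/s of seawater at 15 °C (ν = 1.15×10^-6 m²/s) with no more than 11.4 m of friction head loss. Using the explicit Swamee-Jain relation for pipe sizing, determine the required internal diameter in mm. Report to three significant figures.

D ≈ 377 mm

Swamee-Jain (Type III): D = 0.66·[ε^1.25·(LQ²/(gh_f))^4.75 + ν·Q^9.4·(L/(gh_f))^5.2]^0.04
LQ²/(gh_f) = 0.5377; L/(gh_f) = 8.334
Term 1 = ε^1.25·(…)^4.75 = 6.59×10^-7; Term 2 = ν·Q^9.4·(…)^5.2 = 1.80×10^-7
D = 0.66·(6.59×10^-7 + 1.80×10^-7)^0.04 = 0.3771 m = 377 mm
Check: V = 2.27 m/s, Re = 7.46×10^5, f = 0.01613, h_f = 10.5 m ≈ 11.4 m ✓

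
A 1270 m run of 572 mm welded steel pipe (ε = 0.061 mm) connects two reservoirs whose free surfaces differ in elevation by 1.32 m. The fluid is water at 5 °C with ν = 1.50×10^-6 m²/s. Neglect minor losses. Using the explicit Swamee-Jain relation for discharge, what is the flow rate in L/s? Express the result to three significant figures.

Q ≈ 225 L/s

Swamee-Jain (Type II): Q = -0.965·√(gD⁵h_f/L)·ln[ε/(3.7D) + √(3.17ν²L/(gD³h_f))]
√(gD⁵h_f/L) = √(9.81·0.572⁵·1.32/1270) = 0.02499
ε/(3.7D) = 2.88×10^-5; √(3.17ν²L/(gD³h_f)) = 6.11×10^-5
Q = -0.965·0.02499·ln(8.996×10^-5) = 0.2246 m³/s
Check: V = 0.874 m/s, Re = 3.33×10^5, f = 0.01528, h_f = 1.32 m ≈ 1.32 m ✓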